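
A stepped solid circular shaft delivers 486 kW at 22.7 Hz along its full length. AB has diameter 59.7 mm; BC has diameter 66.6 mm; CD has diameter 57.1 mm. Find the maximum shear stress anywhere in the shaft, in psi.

ω = 2π·22.7 = 142.6 rad/s, so T = P/ω = 486×10³ / 142.6 = 3407 N·m.
Under the same torque, τ_max = 16T/(πd³) is largest where d is smallest — segment CD (d = 57.1 mm).
τ_max = 16·3407/(π·(0.0571)³) = 9.322×10^7 Pa.

13500 psi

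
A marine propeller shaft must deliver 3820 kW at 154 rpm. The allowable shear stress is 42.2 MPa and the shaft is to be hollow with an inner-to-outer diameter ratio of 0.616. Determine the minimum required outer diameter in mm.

ω = 2π·154/60 = 16.13 rad/s, so T = P/ω = 3820×10³ / 16.13 = 236900 N·m.
For a hollow shaft with d_i/d_o = 0.616: τ_max = 16T/(π d_o³ (1−k⁴)), so d_o = [16T/(π τ_allow (1−k⁴))]^(1/3) = [16·236900/(π·4.22×10^7·0.8560)]^(1/3) = 0.3220 m.

322 mm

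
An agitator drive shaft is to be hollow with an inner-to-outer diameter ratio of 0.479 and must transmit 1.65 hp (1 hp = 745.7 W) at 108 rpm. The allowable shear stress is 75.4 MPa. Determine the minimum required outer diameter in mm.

ω = 2π·108/60 = 11.31 rad/s, so T = P/ω = 1.65×745.7 / 11.31 = 108.8 N·m.
For a hollow shaft with d_i/d_o = 0.479: τ_max = 16T/(π d_o³ (1−k⁴)), so d_o = [16T/(π τ_allow (1−k⁴))]^(1/3) = [16·108.8/(π·7.54×10^7·0.9474)]^(1/3) = 0.01980 m.

19.8 mm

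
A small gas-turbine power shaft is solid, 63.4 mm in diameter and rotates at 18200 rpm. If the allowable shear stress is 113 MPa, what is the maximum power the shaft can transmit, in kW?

10800 kW

J = πd⁴/32 = π(0.0634)⁴/32 = 1.586×10^-6 m⁴.
T_max = τ_allow·J/r = 1.13×10^8 × 1.586×10^-6 / 0.0317 = 5654 N·m.
ω = 2π·18200/60 = 1906 rad/s, so P_max = T_max·ω = 1.078×10^7 W.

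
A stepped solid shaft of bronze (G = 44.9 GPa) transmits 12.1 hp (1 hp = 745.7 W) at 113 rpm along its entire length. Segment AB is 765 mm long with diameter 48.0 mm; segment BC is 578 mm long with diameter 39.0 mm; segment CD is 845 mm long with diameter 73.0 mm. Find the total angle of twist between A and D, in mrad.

73.3 mrad

ω = 2π·113/60 = 11.83 rad/s, so T = P/ω = 12.1×745.7 / 11.83 = 762.5 N·m.
J_AB = π(0.0480)⁴/32 = 5.21×10^-7 m⁴; J_BC = π(0.0390)⁴/32 = 2.27×10^-7 m⁴; J_CD = π(0.0730)⁴/32 = 2.79×10^-6 m⁴.
θ = (T/G)·Σ L_i/J_i = (762.5/44.9×10⁹)·(0.765/5.21×10^-7 + 0.578/2.27×10^-7 + 0.845/2.79×10^-6) = 0.07329 rad.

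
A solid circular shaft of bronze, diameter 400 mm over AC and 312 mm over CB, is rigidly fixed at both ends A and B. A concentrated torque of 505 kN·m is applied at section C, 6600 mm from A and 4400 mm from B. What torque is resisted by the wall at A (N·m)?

325000 N·m

Compatibility: T_A·a/J_AC = T_B·b/J_CB with T_A + T_B = T₀.
J_AC = 2.51×10^-3 m⁴, J_CB = 9.30×10^-4 m⁴, so T_A = T₀·(J_AC/a)/((J_AC/a)+(J_CB/b)) = 324700 N·m, T_B = 180300 N·m.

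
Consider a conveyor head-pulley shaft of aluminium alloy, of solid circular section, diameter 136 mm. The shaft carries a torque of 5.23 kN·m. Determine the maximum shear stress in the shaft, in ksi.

J = πd⁴/32 = π(0.136)⁴/32 = 3.359×10^-5 m⁴.
τ_max = T·r/J = 5230 × 0.0680 / 3.359×10^-5 = 1.059×10^7 Pa.

1.54 ksi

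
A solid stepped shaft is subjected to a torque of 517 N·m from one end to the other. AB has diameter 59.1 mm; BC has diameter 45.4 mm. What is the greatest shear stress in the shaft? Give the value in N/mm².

28.1 N/mm²

Under the same torque, τ_max = 16T/(πd³) is largest where d is smallest — segment BC (d = 45.4 mm).
τ_max = 16·517.0/(π·(0.0454)³) = 2.814×10^7 Pa.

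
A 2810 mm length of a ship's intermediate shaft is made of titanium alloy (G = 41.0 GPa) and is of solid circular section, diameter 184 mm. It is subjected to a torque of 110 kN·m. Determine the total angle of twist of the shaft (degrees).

3.84°

J = πd⁴/32 = π(0.184)⁴/32 = 1.125×10^-4 m⁴.
θ = T·L/(G·J) = 110000 × 2.81 / (41.0×10⁹ × 1.125×10^-4) = 0.06700 rad.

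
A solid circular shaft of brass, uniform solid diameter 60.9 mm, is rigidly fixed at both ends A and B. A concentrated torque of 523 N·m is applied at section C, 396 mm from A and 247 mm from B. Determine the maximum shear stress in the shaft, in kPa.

7260 kPa

With uniform GJ and both ends fixed, compatibility θ_AC = θ_CB gives T_A·a = T_B·b, together with T_A + T_B = T₀.
T_A = T₀·b/(a+b) = 523.0·247/643.0 = 200.9 N·m; T_B = 322.1 N·m.
τ in each portion: τ_AC = 4.53×10^6 Pa, τ_CB = 7.26×10^6 Pa; maximum is in CB.
τ_max = T_CB·r/J = 322.1·0.0304/1.35×10^-6 = 7.263×10^6 Pa.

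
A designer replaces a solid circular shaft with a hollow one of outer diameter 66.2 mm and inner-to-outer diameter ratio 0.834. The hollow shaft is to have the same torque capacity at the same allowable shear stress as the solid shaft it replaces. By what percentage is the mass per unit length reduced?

Equal τ_max and T ⇒ the solid shaft needs d_s³ = d_o³(1−k⁴), so d_s = 66.2·(1−0.834⁴)^(1/3) = 53.10 mm.
Area ratio A_h/A_s = d_o²(1−k²)/d_s² = (1−k²)/(1−k⁴)^(2/3) = 0.4731.
Mass saving = 1 − 0.4731 = 52.7 %.

52.7 %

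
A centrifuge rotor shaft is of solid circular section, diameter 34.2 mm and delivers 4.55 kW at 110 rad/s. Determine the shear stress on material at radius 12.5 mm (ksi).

ω = 110 rad/s, so T = P/ω = 4.55×10³ / 110.0 = 41.36 N·m.
J = πd⁴/32 = π(0.0342)⁴/32 = 1.343×10^-7 m⁴.
Shear stress varies linearly with radius: τ = T·r/J = 41.36 × 0.0125 / 1.343×10^-7 = 3.850×10^6 Pa.

0.558 ksi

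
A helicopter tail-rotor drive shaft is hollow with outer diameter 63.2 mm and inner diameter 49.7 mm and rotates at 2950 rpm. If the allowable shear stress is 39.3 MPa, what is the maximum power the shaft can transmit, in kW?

372 kW

J = π(d_o⁴ − d_i⁴)/32 = π(0.0632⁴ − 0.0497⁴)/32 = 9.673×10^-7 m⁴.
T_max = τ_allow·J/r = 3.93×10^7 × 9.673×10^-7 / 0.0316 = 1203 N·m.
ω = 2π·2950/60 = 308.9 rad/s, so P_max = T_max·ω = 3.716×10^5 W.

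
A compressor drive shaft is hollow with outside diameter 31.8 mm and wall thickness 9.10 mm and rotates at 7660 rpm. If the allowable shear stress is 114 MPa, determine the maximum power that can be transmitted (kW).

J = π(d_o⁴ − d_i⁴)/32 = π(0.0318⁴ − 0.0136⁴)/32 = 9.704×10^-8 m⁴.
T_max = τ_allow·J/r = 1.14×10^8 × 9.704×10^-8 / 0.0159 = 695.7 N·m.
ω = 2π·7660/60 = 802.2 rad/s, so P_max = T_max·ω = 5.581×10^5 W.

558 kW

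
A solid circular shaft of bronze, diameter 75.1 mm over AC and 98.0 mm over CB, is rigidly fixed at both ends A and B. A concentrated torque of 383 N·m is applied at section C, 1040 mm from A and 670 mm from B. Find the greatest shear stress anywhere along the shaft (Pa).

1.70e6 Pa

Compatibility: T_A·a/J_AC = T_B·b/J_CB with T_A + T_B = T₀.
J_AC = 3.12×10^-6 m⁴, J_CB = 9.06×10^-6 m⁴, so T_A = T₀·(J_AC/a)/((J_AC/a)+(J_CB/b)) = 69.62 N·m, T_B = 313.4 N·m.
τ in each portion: τ_AC = 8.37×10^5 Pa, τ_CB = 1.70×10^6 Pa; maximum is in CB.
τ_max = T_CB·r/J = 313.4·0.0490/9.06×10^-6 = 1.696×10^6 Pa.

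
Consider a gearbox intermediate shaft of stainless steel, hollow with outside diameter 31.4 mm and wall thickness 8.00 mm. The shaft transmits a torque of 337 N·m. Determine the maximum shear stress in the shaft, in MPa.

J = π(d_o⁴ − d_i⁴)/32 = π(0.0314⁴ − 0.0154⁴)/32 = 8.992×10^-8 m⁴.
τ_max = T·r/J = 337.0 × 0.0157 / 8.992×10^-8 = 5.884×10^7 Pa.

58.8 MPa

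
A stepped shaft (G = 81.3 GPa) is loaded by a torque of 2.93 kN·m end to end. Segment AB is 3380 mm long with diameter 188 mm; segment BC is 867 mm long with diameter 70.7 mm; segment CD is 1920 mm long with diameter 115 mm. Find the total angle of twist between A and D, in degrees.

J_AB = π(0.188)⁴/32 = 1.23×10^-4 m⁴; J_BC = π(0.0707)⁴/32 = 2.45×10^-6 m⁴; J_CD = π(0.115)⁴/32 = 1.72×10^-5 m⁴.
θ = (T/G)·Σ L_i/J_i = (2930/81.3×10⁹)·(3.38/1.23×10^-4 + 0.867/2.45×10^-6 + 1.92/1.72×10^-5) = 0.01776 rad.

1.02°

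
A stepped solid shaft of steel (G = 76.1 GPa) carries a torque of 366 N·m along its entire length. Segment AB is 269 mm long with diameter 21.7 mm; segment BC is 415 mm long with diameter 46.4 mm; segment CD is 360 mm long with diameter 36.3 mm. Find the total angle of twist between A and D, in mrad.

J_AB = π(0.0217)⁴/32 = 2.18×10^-8 m⁴; J_BC = π(0.0464)⁴/32 = 4.55×10^-7 m⁴; J_CD = π(0.0363)⁴/32 = 1.70×10^-7 m⁴.
θ = (T/G)·Σ L_i/J_i = (366.0/76.1×10⁹)·(0.269/2.18×10^-8 + 0.415/4.55×10^-7 + 0.360/1.70×10^-7) = 0.07397 rad.

74.0 mrad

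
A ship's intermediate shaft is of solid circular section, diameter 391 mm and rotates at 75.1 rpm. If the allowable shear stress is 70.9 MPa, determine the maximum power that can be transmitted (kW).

6540 kW

J = πd⁴/32 = π(0.391)⁴/32 = 2.295×10^-3 m⁴.
T_max = τ_allow·J/r = 7.09×10^7 × 2.295×10^-3 / 0.196 = 832200 N·m.
ω = 2π·75.1/60 = 7.864 rad/s, so P_max = T_max·ω = 6.544×10^6 W.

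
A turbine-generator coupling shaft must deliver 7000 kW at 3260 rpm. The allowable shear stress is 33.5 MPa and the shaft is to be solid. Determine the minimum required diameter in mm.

ω = 2π·3260/60 = 341.4 rad/s, so T = P/ω = 7000×10³ / 341.4 = 20500 N·m.
For a solid shaft τ_max = 16T/(πd³), so d = (16T/(π τ_allow))^(1/3) = (16·20500/(π·3.35×10^7))^(1/3) = 0.1461 m.

146 mm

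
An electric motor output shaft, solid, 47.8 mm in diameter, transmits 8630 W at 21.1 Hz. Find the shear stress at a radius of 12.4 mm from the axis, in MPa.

ω = 2π·21.1 = 132.6 rad/s, so T = P/ω = 8630 / 132.6 = 65.10 N·m.
J = πd⁴/32 = π(0.0478)⁴/32 = 5.125×10^-7 m⁴.
Shear stress varies linearly with radius: τ = T·r/J = 65.10 × 0.0124 / 5.125×10^-7 = 1.575×10^6 Pa.

1.57 MPa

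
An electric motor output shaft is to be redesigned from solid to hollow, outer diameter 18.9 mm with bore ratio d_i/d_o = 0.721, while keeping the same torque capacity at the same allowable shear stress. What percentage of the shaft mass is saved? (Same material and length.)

40.8 %

Equal τ_max and T ⇒ the solid shaft needs d_s³ = d_o³(1−k⁴), so d_s = 18.9·(1−0.721⁴)^(1/3) = 17.02 mm.
Area ratio A_h/A_s = d_o²(1−k²)/d_s² = (1−k²)/(1−k⁴)^(2/3) = 0.5924.
Mass saving = 1 − 0.5924 = 40.8 %.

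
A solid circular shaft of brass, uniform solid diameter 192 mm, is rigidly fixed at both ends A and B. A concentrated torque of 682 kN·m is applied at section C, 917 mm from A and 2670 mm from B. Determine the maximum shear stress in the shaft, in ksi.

With uniform GJ and both ends fixed, compatibility θ_AC = θ_CB gives T_A·a = T_B·b, together with T_A + T_B = T₀.
T_A = T₀·b/(a+b) = 682000·2670/3587 = 507600 N·m; T_B = 174400 N·m.
τ in each portion: τ_AC = 3.65×10^8 Pa, τ_CB = 1.25×10^8 Pa; maximum is in AC.
τ_max = T_AC·r/J = 507600·0.0960/1.33×10^-4 = 3.653×10^8 Pa.

53.0 ksi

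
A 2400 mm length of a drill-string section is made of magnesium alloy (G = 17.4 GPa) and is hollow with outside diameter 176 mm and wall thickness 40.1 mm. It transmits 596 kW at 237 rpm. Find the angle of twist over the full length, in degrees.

ω = 2π·237/60 = 24.82 rad/s, so T = P/ω = 596×10³ / 24.82 = 24010 N·m.
J = π(d_o⁴ − d_i⁴)/32 = π(0.176⁴ − 0.0958⁴)/32 = 8.593×10^-5 m⁴.
θ = T·L/(G·J) = 24010 × 2.40 / (17.4×10⁹ × 8.593×10^-5) = 0.03855 rad.

2.21°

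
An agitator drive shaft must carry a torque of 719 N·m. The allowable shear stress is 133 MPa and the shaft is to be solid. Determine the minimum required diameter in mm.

30.2 mm

For a solid shaft τ_max = 16T/(πd³), so d = (16T/(π τ_allow))^(1/3) = (16·719.0/(π·1.33×10^8))^(1/3) = 0.03020 m.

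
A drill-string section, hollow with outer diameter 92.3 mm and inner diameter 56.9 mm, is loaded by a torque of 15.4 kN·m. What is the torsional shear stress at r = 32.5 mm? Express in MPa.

J = π(d_o⁴ − d_i⁴)/32 = π(0.0923⁴ − 0.0569⁴)/32 = 6.096×10^-6 m⁴.
Shear stress varies linearly with radius: τ = T·r/J = 15400 × 0.0325 / 6.096×10^-6 = 8.210×10^7 Pa.

82.1 MPa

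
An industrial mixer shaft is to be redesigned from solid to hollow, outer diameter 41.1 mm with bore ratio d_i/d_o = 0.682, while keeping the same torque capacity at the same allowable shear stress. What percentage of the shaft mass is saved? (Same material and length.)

Equal τ_max and T ⇒ the solid shaft needs d_s³ = d_o³(1−k⁴), so d_s = 41.1·(1−0.682⁴)^(1/3) = 37.89 mm.
Area ratio A_h/A_s = d_o²(1−k²)/d_s² = (1−k²)/(1−k⁴)^(2/3) = 0.6293.
Mass saving = 1 − 0.6293 = 37.1 %.

37.1 %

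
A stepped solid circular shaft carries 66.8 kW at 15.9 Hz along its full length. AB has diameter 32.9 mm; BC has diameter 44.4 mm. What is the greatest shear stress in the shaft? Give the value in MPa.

ω = 2π·15.9 = 99.90 rad/s, so T = P/ω = 66.8×10³ / 99.90 = 668.7 N·m.
Under the same torque, τ_max = 16T/(πd³) is largest where d is smallest — segment AB (d = 32.9 mm).
τ_max = 16·668.7/(π·(0.0329)³) = 9.563×10^7 Pa.

95.6 MPa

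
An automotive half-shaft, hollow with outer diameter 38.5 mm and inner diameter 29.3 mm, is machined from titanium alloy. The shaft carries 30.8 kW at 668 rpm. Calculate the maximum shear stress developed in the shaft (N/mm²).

ω = 2π·668/60 = 69.95 rad/s, so T = P/ω = 30.8×10³ / 69.95 = 440.3 N·m.
J = π(d_o⁴ − d_i⁴)/32 = π(0.0385⁴ − 0.0293⁴)/32 = 1.433×10^-7 m⁴.
τ_max = T·r/J = 440.3 × 0.0192 / 1.433×10^-7 = 5.913×10^7 Pa.

59.1 N/mm²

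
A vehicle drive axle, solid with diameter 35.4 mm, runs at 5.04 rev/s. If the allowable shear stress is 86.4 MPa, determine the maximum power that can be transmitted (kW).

23.8 kW

J = πd⁴/32 = π(0.0354)⁴/32 = 1.542×10^-7 m⁴.
T_max = τ_allow·J/r = 8.64×10^7 × 1.542×10^-7 / 0.0177 = 752.6 N·m.
ω = 2π·5.04 = 31.67 rad/s, so P_max = T_max·ω = 2.383×10^4 W.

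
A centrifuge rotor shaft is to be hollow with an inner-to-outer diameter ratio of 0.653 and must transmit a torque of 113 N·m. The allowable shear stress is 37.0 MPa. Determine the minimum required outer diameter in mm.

26.7 mm

For a hollow shaft with d_i/d_o = 0.653: τ_max = 16T/(π d_o³ (1−k⁴)), so d_o = [16T/(π τ_allow (1−k⁴))]^(1/3) = [16·113.0/(π·3.70×10^7·0.8182)]^(1/3) = 0.02669 m.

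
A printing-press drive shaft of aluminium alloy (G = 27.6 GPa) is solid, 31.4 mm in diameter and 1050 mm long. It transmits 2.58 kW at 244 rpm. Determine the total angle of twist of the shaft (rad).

ω = 2π·244/60 = 25.55 rad/s, so T = P/ω = 2.58×10³ / 25.55 = 101.0 N·m.
J = πd⁴/32 = π(0.0314)⁴/32 = 9.544×10^-8 m⁴.
θ = T·L/(G·J) = 101.0 × 1.05 / (27.6×10⁹ × 9.544×10^-8) = 0.04025 rad.

0.0402 rad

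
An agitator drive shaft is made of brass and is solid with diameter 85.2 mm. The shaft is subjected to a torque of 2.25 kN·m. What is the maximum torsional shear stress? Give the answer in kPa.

J = πd⁴/32 = π(0.0852)⁴/32 = 5.173×10^-6 m⁴.
τ_max = T·r/J = 2250 × 0.0426 / 5.173×10^-6 = 1.853×10^7 Pa.

18500 kPa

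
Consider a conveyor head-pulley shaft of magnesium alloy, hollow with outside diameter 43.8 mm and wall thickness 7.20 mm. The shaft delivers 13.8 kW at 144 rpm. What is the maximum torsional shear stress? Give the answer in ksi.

ω = 2π·144/60 = 15.08 rad/s, so T = P/ω = 13.8×10³ / 15.08 = 915.1 N·m.
J = π(d_o⁴ − d_i⁴)/32 = π(0.0438⁴ − 0.0294⁴)/32 = 2.880×10^-7 m⁴.
τ_max = T·r/J = 915.1 × 0.0219 / 2.880×10^-7 = 6.959×10^7 Pa.

10.1 ksi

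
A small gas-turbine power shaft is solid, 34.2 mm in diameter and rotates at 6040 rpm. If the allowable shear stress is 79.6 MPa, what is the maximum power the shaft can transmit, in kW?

J = πd⁴/32 = π(0.0342)⁴/32 = 1.343×10^-7 m⁴.
T_max = τ_allow·J/r = 7.96×10^7 × 1.343×10^-7 / 0.0171 = 625.2 N·m.
ω = 2π·6040/60 = 632.5 rad/s, so P_max = T_max·ω = 3.954×10^5 W.

395 kW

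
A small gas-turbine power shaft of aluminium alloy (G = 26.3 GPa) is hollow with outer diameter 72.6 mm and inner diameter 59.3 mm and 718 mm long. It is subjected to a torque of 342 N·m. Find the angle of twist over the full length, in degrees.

0.353°

J = π(d_o⁴ − d_i⁴)/32 = π(0.0726⁴ − 0.0593⁴)/32 = 1.513×10^-6 m⁴.
θ = T·L/(G·J) = 342.0 × 0.718 / (26.3×10⁹ × 1.513×10^-6) = 6.169×10^-3 rad.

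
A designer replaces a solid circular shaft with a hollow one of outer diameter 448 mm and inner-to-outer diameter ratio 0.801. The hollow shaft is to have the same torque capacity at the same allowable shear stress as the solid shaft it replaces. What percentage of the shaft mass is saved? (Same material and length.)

49.0 %

Equal τ_max and T ⇒ the solid shaft needs d_s³ = d_o³(1−k⁴), so d_s = 448·(1−0.801⁴)^(1/3) = 375.4 mm.
Area ratio A_h/A_s = d_o²(1−k²)/d_s² = (1−k²)/(1−k⁴)^(2/3) = 0.5104.
Mass saving = 1 − 0.5104 = 49.0 %.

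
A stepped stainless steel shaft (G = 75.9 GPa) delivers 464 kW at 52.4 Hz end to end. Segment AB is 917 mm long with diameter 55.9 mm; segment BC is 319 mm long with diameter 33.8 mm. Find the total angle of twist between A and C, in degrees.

ω = 2π·52.4 = 329.2 rad/s, so T = P/ω = 464×10³ / 329.2 = 1409 N·m.
J_AB = π(0.0559)⁴/32 = 9.59×10^-7 m⁴; J_BC = π(0.0338)⁴/32 = 1.28×10^-7 m⁴.
θ = (T/G)·Σ L_i/J_i = (1409/75.9×10⁹)·(0.917/9.59×10^-7 + 0.319/1.28×10^-7) = 0.06399 rad.

3.67°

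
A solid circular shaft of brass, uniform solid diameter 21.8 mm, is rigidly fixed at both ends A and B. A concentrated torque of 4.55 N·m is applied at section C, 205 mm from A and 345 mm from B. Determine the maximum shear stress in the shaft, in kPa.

With uniform GJ and both ends fixed, compatibility θ_AC = θ_CB gives T_A·a = T_B·b, together with T_A + T_B = T₀.
T_A = T₀·b/(a+b) = 4.550·345/550.0 = 2.854 N·m; T_B = 1.696 N·m.
τ in each portion: τ_AC = 1.40×10^6 Pa, τ_CB = 8.34×10^5 Pa; maximum is in AC.
τ_max = T_AC·r/J = 2.854·0.0109/2.22×10^-8 = 1.403×10^6 Pa.

1400 kPa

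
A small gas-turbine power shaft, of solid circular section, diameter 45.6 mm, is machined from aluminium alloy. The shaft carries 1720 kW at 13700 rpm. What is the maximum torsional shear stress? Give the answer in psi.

ω = 2π·13700/60 = 1435 rad/s, so T = P/ω = 1720×10³ / 1435 = 1199 N·m.
J = πd⁴/32 = π(0.0456)⁴/32 = 4.245×10^-7 m⁴.
τ_max = T·r/J = 1199 × 0.0228 / 4.245×10^-7 = 6.440×10^7 Pa.

9340 psi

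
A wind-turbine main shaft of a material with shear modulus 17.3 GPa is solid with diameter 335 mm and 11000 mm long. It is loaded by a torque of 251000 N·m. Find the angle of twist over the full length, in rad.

J = πd⁴/32 = π(0.335)⁴/32 = 1.236×10^-3 m⁴.
θ = T·L/(G·J) = 251000 × 11.0 / (17.3×10⁹ × 1.236×10^-3) = 0.1291 rad.

0.129 rad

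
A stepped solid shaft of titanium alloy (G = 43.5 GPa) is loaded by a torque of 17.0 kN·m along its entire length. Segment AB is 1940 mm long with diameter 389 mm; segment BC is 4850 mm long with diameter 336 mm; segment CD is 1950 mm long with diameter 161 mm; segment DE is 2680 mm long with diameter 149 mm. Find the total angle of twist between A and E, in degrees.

2.01°

J_AB = π(0.389)⁴/32 = 2.25×10^-3 m⁴; J_BC = π(0.336)⁴/32 = 1.25×10^-3 m⁴; J_CD = π(0.161)⁴/32 = 6.60×10^-5 m⁴; J_DE = π(0.149)⁴/32 = 4.84×10^-5 m⁴.
θ = (T/G)·Σ L_i/J_i = (17000/43.5×10⁹)·(1.94/2.25×10^-3 + 4.85/1.25×10^-3 + 1.95/6.60×10^-5 + 2.68/4.84×10^-5) = 0.03505 rad.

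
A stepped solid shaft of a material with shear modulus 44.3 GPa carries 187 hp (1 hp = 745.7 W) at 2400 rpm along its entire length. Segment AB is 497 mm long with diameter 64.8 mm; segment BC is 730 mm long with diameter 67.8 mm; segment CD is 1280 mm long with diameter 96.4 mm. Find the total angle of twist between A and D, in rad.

ω = 2π·2400/60 = 251.3 rad/s, so T = P/ω = 187×745.7 / 251.3 = 554.8 N·m.
J_AB = π(0.0648)⁴/32 = 1.73×10^-6 m⁴; J_BC = π(0.0678)⁴/32 = 2.07×10^-6 m⁴; J_CD = π(0.0964)⁴/32 = 8.48×10^-6 m⁴.
θ = (T/G)·Σ L_i/J_i = (554.8/44.3×10⁹)·(0.497/1.73×10^-6 + 0.730/2.07×10^-6 + 1.28/8.48×10^-6) = 9.894×10^-3 rad.

0.00989 rad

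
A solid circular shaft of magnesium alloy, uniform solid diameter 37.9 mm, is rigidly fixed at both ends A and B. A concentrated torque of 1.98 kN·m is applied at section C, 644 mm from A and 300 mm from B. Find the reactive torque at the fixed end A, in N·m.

With uniform GJ and both ends fixed, compatibility θ_AC = θ_CB gives T_A·a = T_B·b, together with T_A + T_B = T₀.
T_A = T₀·b/(a+b) = 1980·300/944.0 = 629.2 N·m; T_B = 1351 N·m.

629 N·m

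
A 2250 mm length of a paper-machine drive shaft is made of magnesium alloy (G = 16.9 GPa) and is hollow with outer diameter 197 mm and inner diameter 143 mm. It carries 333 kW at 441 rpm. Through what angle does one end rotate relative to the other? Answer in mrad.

8.99 mrad

ω = 2π·441/60 = 46.18 rad/s, so T = P/ω = 333×10³ / 46.18 = 7211 N·m.
J = π(d_o⁴ − d_i⁴)/32 = π(0.197⁴ − 0.143⁴)/32 = 1.068×10^-4 m⁴.
θ = T·L/(G·J) = 7211 × 2.25 / (16.9×10⁹ × 1.068×10^-4) = 8.988×10^-3 rad.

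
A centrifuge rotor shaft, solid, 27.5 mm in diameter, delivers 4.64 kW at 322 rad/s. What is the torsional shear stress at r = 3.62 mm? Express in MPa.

0.929 MPa

ω = 322 rad/s, so T = P/ω = 4.64×10³ / 322.0 = 14.41 N·m.
J = πd⁴/32 = π(0.0275)⁴/32 = 5.615×10^-8 m⁴.
Shear stress varies linearly with radius: τ = T·r/J = 14.41 × 0.00362 / 5.615×10^-8 = 9.291×10^5 Pa.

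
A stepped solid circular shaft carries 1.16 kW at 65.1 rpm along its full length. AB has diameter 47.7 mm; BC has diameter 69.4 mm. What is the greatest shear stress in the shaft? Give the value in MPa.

7.98 MPa

ω = 2π·65.1/60 = 6.817 rad/s, so T = P/ω = 1.16×10³ / 6.817 = 170.2 N·m.
Under the same torque, τ_max = 16T/(πd³) is largest where d is smallest — segment AB (d = 47.7 mm).
τ_max = 16·170.2/(π·(0.0477)³) = 7.985×10^6 Pa.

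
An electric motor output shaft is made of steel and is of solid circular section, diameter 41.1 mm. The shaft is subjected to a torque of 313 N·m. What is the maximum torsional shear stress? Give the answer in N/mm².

23.0 N/mm²

J = πd⁴/32 = π(0.0411)⁴/32 = 2.801×10^-7 m⁴.
τ_max = T·r/J = 313.0 × 0.0206 / 2.801×10^-7 = 2.296×10^7 Pa.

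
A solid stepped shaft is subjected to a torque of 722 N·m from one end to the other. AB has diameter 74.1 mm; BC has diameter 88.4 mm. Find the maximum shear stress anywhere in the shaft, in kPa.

Under the same torque, τ_max = 16T/(πd³) is largest where d is smallest — segment AB (d = 74.1 mm).
τ_max = 16·722.0/(π·(0.0741)³) = 9.038×10^6 Pa.

9040 kPa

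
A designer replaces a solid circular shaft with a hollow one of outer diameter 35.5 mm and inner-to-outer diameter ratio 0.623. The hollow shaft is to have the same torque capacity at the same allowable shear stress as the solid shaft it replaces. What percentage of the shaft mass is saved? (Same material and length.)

31.8 %

Equal τ_max and T ⇒ the solid shaft needs d_s³ = d_o³(1−k⁴), so d_s = 35.5·(1−0.623⁴)^(1/3) = 33.62 mm.
Area ratio A_h/A_s = d_o²(1−k²)/d_s² = (1−k²)/(1−k⁴)^(2/3) = 0.6822.
Mass saving = 1 − 0.6822 = 31.8 %.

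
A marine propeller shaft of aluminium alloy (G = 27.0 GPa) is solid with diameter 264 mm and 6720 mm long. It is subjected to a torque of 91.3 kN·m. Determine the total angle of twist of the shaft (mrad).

J = πd⁴/32 = π(0.264)⁴/32 = 4.769×10^-4 m⁴.
θ = T·L/(G·J) = 91300 × 6.72 / (27.0×10⁹ × 4.769×10^-4) = 0.04765 rad.

47.6 mrad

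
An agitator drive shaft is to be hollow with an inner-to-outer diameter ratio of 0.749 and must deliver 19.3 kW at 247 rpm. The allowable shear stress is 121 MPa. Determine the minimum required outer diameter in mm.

ω = 2π·247/60 = 25.87 rad/s, so T = P/ω = 19.3×10³ / 25.87 = 746.2 N·m.
For a hollow shaft with d_i/d_o = 0.749: τ_max = 16T/(π d_o³ (1−k⁴)), so d_o = [16T/(π τ_allow (1−k⁴))]^(1/3) = [16·746.2/(π·1.21×10^8·0.6853)]^(1/3) = 0.03579 m.

35.8 mm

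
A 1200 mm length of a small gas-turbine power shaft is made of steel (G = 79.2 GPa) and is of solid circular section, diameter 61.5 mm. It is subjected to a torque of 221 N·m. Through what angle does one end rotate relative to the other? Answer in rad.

J = πd⁴/32 = π(0.0615)⁴/32 = 1.404×10^-6 m⁴.
θ = T·L/(G·J) = 221.0 × 1.20 / (79.2×10⁹ × 1.404×10^-6) = 2.384×10^-3 rad.

0.00238 rad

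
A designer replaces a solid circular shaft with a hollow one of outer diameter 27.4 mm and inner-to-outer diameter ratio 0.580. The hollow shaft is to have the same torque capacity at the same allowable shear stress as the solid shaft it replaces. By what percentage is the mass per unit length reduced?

Equal τ_max and T ⇒ the solid shaft needs d_s³ = d_o³(1−k⁴), so d_s = 27.4·(1−0.580⁴)^(1/3) = 26.32 mm.
Area ratio A_h/A_s = d_o²(1−k²)/d_s² = (1−k²)/(1−k⁴)^(2/3) = 0.7189.
Mass saving = 1 − 0.7189 = 28.1 %.

28.1 %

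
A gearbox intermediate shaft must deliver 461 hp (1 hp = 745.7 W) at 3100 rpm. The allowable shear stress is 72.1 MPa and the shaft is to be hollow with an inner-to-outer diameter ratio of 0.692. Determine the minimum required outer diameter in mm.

46.0 mm

ω = 2π·3100/60 = 324.6 rad/s, so T = P/ω = 461×745.7 / 324.6 = 1059 N·m.
For a hollow shaft with d_i/d_o = 0.692: τ_max = 16T/(π d_o³ (1−k⁴)), so d_o = [16T/(π τ_allow (1−k⁴))]^(1/3) = [16·1059/(π·7.21×10^7·0.7707)]^(1/3) = 0.04596 m.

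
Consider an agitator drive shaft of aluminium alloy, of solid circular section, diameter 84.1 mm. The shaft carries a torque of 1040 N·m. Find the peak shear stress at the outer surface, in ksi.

1.29 ksi

J = πd⁴/32 = π(0.0841)⁴/32 = 4.911×10^-6 m⁴.
τ_max = T·r/J = 1040 × 0.0420 / 4.911×10^-6 = 8.905×10^6 Pa.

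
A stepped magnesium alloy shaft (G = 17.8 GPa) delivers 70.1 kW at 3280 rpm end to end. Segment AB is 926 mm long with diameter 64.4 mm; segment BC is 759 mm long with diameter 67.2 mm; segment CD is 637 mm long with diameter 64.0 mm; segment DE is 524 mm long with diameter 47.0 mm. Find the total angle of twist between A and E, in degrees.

1.58°

ω = 2π·3280/60 = 343.5 rad/s, so T = P/ω = 70.1×10³ / 343.5 = 204.1 N·m.
J_AB = π(0.0644)⁴/32 = 1.69×10^-6 m⁴; J_BC = π(0.0672)⁴/32 = 2.00×10^-6 m⁴; J_CD = π(0.0640)⁴/32 = 1.65×10^-6 m⁴; J_DE = π(0.0470)⁴/32 = 4.79×10^-7 m⁴.
θ = (T/G)·Σ L_i/J_i = (204.1/17.8×10⁹)·(0.926/1.69×10^-6 + 0.759/2.00×10^-6 + 0.637/1.65×10^-6 + 0.524/4.79×10^-7) = 0.02761 rad.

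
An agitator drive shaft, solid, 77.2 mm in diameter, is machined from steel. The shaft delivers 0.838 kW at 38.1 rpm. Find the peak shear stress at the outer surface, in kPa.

2320 kPa

ω = 2π·38.1/60 = 3.990 rad/s, so T = P/ω = 0.838×10³ / 3.990 = 210.0 N·m.
J = πd⁴/32 = π(0.0772)⁴/32 = 3.487×10^-6 m⁴.
τ_max = T·r/J = 210.0 × 0.0386 / 3.487×10^-6 = 2.325×10^6 Pa.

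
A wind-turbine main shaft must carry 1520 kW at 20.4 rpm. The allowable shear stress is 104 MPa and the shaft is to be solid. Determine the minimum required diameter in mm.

ω = 2π·20.4/60 = 2.136 rad/s, so T = P/ω = 1520×10³ / 2.136 = 711500 N·m.
For a solid shaft τ_max = 16T/(πd³), so d = (16T/(π τ_allow))^(1/3) = (16·711500/(π·1.04×10^8))^(1/3) = 0.3266 m.

327 mm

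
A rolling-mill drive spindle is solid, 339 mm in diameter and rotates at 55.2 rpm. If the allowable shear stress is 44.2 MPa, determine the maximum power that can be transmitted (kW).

1950 kW

J = πd⁴/32 = π(0.339)⁴/32 = 1.297×10^-3 m⁴.
T_max = τ_allow·J/r = 4.42×10^7 × 1.297×10^-3 / 0.170 = 338100 N·m.
ω = 2π·55.2/60 = 5.781 rad/s, so P_max = T_max·ω = 1.954×10^6 W.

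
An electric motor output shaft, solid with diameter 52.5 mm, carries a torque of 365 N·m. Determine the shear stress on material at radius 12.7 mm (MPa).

6.22 MPa

J = πd⁴/32 = π(0.0525)⁴/32 = 7.458×10^-7 m⁴.
Shear stress varies linearly with radius: τ = T·r/J = 365.0 × 0.0127 / 7.458×10^-7 = 6.215×10^6 Pa.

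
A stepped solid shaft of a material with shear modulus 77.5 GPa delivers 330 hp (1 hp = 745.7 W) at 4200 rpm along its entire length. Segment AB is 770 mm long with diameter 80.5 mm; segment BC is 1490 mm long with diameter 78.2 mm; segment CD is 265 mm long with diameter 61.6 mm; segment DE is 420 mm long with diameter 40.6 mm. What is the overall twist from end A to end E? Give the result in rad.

ω = 2π·4200/60 = 439.8 rad/s, so T = P/ω = 330×745.7 / 439.8 = 559.5 N·m.
J_AB = π(0.0805)⁴/32 = 4.12×10^-6 m⁴; J_BC = π(0.0782)⁴/32 = 3.67×10^-6 m⁴; J_CD = π(0.0616)⁴/32 = 1.41×10^-6 m⁴; J_DE = π(0.0406)⁴/32 = 2.67×10^-7 m⁴.
θ = (T/G)·Σ L_i/J_i = (559.5/77.5×10⁹)·(0.770/4.12×10^-6 + 1.49/3.67×10^-6 + 0.265/1.41×10^-6 + 0.420/2.67×10^-7) = 0.01700 rad.

0.0170 rad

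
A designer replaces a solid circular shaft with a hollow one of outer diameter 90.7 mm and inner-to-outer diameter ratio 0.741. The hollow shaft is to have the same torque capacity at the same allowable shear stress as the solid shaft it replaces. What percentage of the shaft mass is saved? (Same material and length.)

42.7 %

Equal τ_max and T ⇒ the solid shaft needs d_s³ = d_o³(1−k⁴), so d_s = 90.7·(1−0.741⁴)^(1/3) = 80.48 mm.
Area ratio A_h/A_s = d_o²(1−k²)/d_s² = (1−k²)/(1−k⁴)^(2/3) = 0.5728.
Mass saving = 1 − 0.5728 = 42.7 %.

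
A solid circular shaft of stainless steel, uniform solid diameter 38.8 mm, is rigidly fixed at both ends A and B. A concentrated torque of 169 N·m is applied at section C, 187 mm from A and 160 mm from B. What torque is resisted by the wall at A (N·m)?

77.9 N·m

With uniform GJ and both ends fixed, compatibility θ_AC = θ_CB gives T_A·a = T_B·b, together with T_A + T_B = T₀.
T_A = T₀·b/(a+b) = 169.0·160/347.0 = 77.93 N·m; T_B = 91.07 N·m.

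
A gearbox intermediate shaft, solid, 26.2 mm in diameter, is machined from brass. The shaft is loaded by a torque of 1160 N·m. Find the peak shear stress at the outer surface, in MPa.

J = πd⁴/32 = π(0.0262)⁴/32 = 4.626×10^-8 m⁴.
τ_max = T·r/J = 1160 × 0.0131 / 4.626×10^-8 = 3.285×10^8 Pa.

328 MPa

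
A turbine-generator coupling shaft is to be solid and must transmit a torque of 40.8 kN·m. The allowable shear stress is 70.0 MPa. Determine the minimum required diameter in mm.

For a solid shaft τ_max = 16T/(πd³), so d = (16T/(π τ_allow))^(1/3) = (16·40800/(π·7.00×10^7))^(1/3) = 0.1437 m.

144 mm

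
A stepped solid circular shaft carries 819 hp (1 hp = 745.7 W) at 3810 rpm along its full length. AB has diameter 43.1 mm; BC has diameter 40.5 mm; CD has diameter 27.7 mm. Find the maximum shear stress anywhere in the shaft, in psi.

ω = 2π·3810/60 = 399.0 rad/s, so T = P/ω = 819×745.7 / 399.0 = 1531 N·m.
Under the same torque, τ_max = 16T/(πd³) is largest where d is smallest — segment CD (d = 27.7 mm).
τ_max = 16·1531/(π·(0.0277)³) = 3.668×10^8 Pa.

53200 psi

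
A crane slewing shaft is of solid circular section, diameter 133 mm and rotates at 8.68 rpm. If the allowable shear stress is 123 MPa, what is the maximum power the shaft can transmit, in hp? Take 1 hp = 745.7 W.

69.3 hp

J = πd⁴/32 = π(0.133)⁴/32 = 3.072×10^-5 m⁴.
T_max = τ_allow·J/r = 1.23×10^8 × 3.072×10^-5 / 0.0665 = 56820 N·m.
ω = 2π·8.68/60 = 0.9090 rad/s, so P_max = T_max·ω = 5.165×10^4 W.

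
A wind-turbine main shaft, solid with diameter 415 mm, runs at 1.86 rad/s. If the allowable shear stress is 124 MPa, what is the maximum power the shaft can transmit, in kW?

J = πd⁴/32 = π(0.415)⁴/32 = 2.912×10^-3 m⁴.
T_max = τ_allow·J/r = 1.24×10^8 × 2.912×10^-3 / 0.207 = 1.740e6 N·m.
ω = 1.86 rad/s, so P_max = T_max·ω = 3.237×10^6 W.

3240 kW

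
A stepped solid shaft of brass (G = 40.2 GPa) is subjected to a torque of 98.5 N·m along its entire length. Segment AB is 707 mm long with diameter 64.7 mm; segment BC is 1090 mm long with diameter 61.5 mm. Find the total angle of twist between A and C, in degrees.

0.167°

J_AB = π(0.0647)⁴/32 = 1.72×10^-6 m⁴; J_BC = π(0.0615)⁴/32 = 1.40×10^-6 m⁴.
θ = (T/G)·Σ L_i/J_i = (98.50/40.2×10⁹)·(0.707/1.72×10^-6 + 1.09/1.40×10^-6) = 2.909×10^-3 rad.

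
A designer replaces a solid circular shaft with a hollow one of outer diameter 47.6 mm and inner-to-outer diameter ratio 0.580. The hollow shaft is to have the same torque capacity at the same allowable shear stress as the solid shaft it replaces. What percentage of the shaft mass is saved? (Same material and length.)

28.1 %

Equal τ_max and T ⇒ the solid shaft needs d_s³ = d_o³(1−k⁴), so d_s = 47.6·(1−0.580⁴)^(1/3) = 45.73 mm.
Area ratio A_h/A_s = d_o²(1−k²)/d_s² = (1−k²)/(1−k⁴)^(2/3) = 0.7189.
Mass saving = 1 − 0.7189 = 28.1 %.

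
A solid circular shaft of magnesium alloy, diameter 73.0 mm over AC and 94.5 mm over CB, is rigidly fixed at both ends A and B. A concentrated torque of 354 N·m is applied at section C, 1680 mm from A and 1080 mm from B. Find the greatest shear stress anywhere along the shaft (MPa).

Compatibility: T_A·a/J_AC = T_B·b/J_CB with T_A + T_B = T₀.
J_AC = 2.79×10^-6 m⁴, J_CB = 7.83×10^-6 m⁴, so T_A = T₀·(J_AC/a)/((J_AC/a)+(J_CB/b)) = 65.94 N·m, T_B = 288.1 N·m.
τ in each portion: τ_AC = 8.63×10^5 Pa, τ_CB = 1.74×10^6 Pa; maximum is in CB.
τ_max = T_CB·r/J = 288.1·0.0473/7.83×10^-6 = 1.738×10^6 Pa.

1.74 MPa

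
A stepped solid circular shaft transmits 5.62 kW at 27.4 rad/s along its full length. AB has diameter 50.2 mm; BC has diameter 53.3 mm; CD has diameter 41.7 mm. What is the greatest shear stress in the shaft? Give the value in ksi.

ω = 27.4 rad/s, so T = P/ω = 5.62×10³ / 27.40 = 205.1 N·m.
Under the same torque, τ_max = 16T/(πd³) is largest where d is smallest — segment CD (d = 41.7 mm).
τ_max = 16·205.1/(π·(0.0417)³) = 1.441×10^7 Pa.

2.09 ksi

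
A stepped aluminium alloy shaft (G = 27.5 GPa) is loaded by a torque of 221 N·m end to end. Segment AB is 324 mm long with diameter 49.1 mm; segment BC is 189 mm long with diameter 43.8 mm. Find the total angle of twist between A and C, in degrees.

J_AB = π(0.0491)⁴/32 = 5.71×10^-7 m⁴; J_BC = π(0.0438)⁴/32 = 3.61×10^-7 m⁴.
θ = (T/G)·Σ L_i/J_i = (221.0/27.5×10⁹)·(0.324/5.71×10^-7 + 0.189/3.61×10^-7) = 8.767×10^-3 rad.

0.502°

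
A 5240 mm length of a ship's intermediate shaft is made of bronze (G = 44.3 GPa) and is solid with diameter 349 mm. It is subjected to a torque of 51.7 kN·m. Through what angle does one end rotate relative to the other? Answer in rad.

J = πd⁴/32 = π(0.349)⁴/32 = 1.456×10^-3 m⁴.
θ = T·L/(G·J) = 51700 × 5.24 / (44.3×10⁹ × 1.456×10^-3) = 4.199×10^-3 rad.

0.00420 rad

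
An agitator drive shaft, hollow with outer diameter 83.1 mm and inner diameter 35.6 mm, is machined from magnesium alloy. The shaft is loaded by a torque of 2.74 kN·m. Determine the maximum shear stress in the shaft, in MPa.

J = π(d_o⁴ − d_i⁴)/32 = π(0.0831⁴ − 0.0356⁴)/32 = 4.524×10^-6 m⁴.
τ_max = T·r/J = 2740 × 0.0415 / 4.524×10^-6 = 2.517×10^7 Pa.

25.2 MPa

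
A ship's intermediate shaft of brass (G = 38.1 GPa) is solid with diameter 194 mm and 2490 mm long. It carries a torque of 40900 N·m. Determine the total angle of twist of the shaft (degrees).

J = πd⁴/32 = π(0.194)⁴/32 = 1.391×10^-4 m⁴.
θ = T·L/(G·J) = 40900 × 2.49 / (38.1×10⁹ × 1.391×10^-4) = 0.01922 rad.

1.10°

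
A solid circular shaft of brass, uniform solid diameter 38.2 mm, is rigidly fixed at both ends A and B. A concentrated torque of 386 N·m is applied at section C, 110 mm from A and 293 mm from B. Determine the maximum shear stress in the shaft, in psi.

3720 psi

With uniform GJ and both ends fixed, compatibility θ_AC = θ_CB gives T_A·a = T_B·b, together with T_A + T_B = T₀.
T_A = T₀·b/(a+b) = 386.0·293/403.0 = 280.6 N·m; T_B = 105.4 N·m.
τ in each portion: τ_AC = 2.56×10^7 Pa, τ_CB = 9.63×10^6 Pa; maximum is in AC.
τ_max = T_AC·r/J = 280.6·0.0191/2.09×10^-7 = 2.564×10^7 Pa.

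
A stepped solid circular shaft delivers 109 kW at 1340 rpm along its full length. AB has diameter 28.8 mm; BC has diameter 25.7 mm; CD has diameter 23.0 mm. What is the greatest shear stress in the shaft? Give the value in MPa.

ω = 2π·1340/60 = 140.3 rad/s, so T = P/ω = 109×10³ / 140.3 = 776.8 N·m.
Under the same torque, τ_max = 16T/(πd³) is largest where d is smallest — segment CD (d = 23.0 mm).
τ_max = 16·776.8/(π·(0.0230)³) = 3.251×10^8 Pa.

325 MPa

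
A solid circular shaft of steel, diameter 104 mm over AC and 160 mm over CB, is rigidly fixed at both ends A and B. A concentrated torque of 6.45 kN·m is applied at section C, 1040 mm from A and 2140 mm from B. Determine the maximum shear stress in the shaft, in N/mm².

7.85 N/mm²

Compatibility: T_A·a/J_AC = T_B·b/J_CB with T_A + T_B = T₀.
J_AC = 1.15×10^-5 m⁴, J_CB = 6.43×10^-5 m⁴, so T_A = T₀·(J_AC/a)/((J_AC/a)+(J_CB/b)) = 1733 N·m, T_B = 4717 N·m.
τ in each portion: τ_AC = 7.85×10^6 Pa, τ_CB = 5.87×10^6 Pa; maximum is in AC.
τ_max = T_AC·r/J = 1733·0.0520/1.15×10^-5 = 7.845×10^6 Pa.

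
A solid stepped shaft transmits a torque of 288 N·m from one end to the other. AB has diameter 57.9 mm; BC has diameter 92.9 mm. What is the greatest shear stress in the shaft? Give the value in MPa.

7.56 MPa

Under the same torque, τ_max = 16T/(πd³) is largest where d is smallest — segment AB (d = 57.9 mm).
τ_max = 16·288.0/(π·(0.0579)³) = 7.557×10^6 Pa.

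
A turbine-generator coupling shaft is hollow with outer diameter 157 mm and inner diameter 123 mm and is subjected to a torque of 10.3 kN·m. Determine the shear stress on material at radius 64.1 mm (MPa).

J = π(d_o⁴ − d_i⁴)/32 = π(0.157⁴ − 0.123⁴)/32 = 3.718×10^-5 m⁴.
Shear stress varies linearly with radius: τ = T·r/J = 10300 × 0.0641 / 3.718×10^-5 = 1.776×10^7 Pa.

17.8 MPa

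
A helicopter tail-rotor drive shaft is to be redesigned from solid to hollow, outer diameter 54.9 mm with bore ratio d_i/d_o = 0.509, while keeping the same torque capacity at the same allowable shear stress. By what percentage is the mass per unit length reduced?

22.4 %

Equal τ_max and T ⇒ the solid shaft needs d_s³ = d_o³(1−k⁴), so d_s = 54.9·(1−0.509⁴)^(1/3) = 53.64 mm.
Area ratio A_h/A_s = d_o²(1−k²)/d_s² = (1−k²)/(1−k⁴)^(2/3) = 0.7760.
Mass saving = 1 − 0.7760 = 22.4 %.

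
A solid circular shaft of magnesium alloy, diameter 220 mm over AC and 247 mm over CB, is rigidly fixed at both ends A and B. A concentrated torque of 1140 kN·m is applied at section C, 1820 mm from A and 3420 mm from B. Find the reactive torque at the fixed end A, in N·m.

618000 N·m

Compatibility: T_A·a/J_AC = T_B·b/J_CB with T_A + T_B = T₀.
J_AC = 2.30×10^-4 m⁴, J_CB = 3.65×10^-4 m⁴, so T_A = T₀·(J_AC/a)/((J_AC/a)+(J_CB/b)) = 617700 N·m, T_B = 522300 N·m.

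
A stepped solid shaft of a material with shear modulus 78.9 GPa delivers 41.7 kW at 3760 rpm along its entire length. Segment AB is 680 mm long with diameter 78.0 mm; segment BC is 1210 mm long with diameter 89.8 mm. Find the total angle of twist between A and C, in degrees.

ω = 2π·3760/60 = 393.7 rad/s, so T = P/ω = 41.7×10³ / 393.7 = 105.9 N·m.
J_AB = π(0.0780)⁴/32 = 3.63×10^-6 m⁴; J_BC = π(0.0898)⁴/32 = 6.38×10^-6 m⁴.
θ = (T/G)·Σ L_i/J_i = (105.9/78.9×10⁹)·(0.680/3.63×10^-6 + 1.21/6.38×10^-6) = 5.056×10^-4 rad.

0.0290°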